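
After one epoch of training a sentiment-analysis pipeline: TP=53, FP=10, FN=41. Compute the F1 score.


Precision = 53/63 = 0.8413
Recall = 53/94 = 0.5638
F1 = 2·P·R/(P+R) = 2·TP/(2·TP+FP+FN) = 106/(106+10+41) = 106/157 = 0.6752

0.6752


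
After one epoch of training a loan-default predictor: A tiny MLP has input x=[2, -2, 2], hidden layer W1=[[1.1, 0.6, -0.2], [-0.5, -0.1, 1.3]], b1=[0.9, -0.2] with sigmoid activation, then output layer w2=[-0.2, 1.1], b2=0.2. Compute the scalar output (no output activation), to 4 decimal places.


z1[0] = (1.1)·(2) + (0.6)·(-2) + (-0.2)·(2) + 0.9 = 1.5
z1[1] = (-0.5)·(2) + (-0.1)·(-2) + (1.3)·(2) - 0.2 = 1.6
h = sigmoid(z1) = [0.8176, 0.832]
output = (-0.2)·(0.8176) + (1.1)·(0.832) + 0.2 = 0.9517

0.9517


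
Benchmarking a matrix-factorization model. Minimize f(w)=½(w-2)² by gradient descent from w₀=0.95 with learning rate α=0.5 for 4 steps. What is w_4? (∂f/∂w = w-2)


step 1: grad = 0.95-2 = -1.05; w = 0.95 - 0.5·(-1.05) = 1.475
step 2: grad = 1.475-2 = -0.525; w = 1.475 - 0.5·(-0.525) = 1.7375
step 3: grad = 1.7375-2 = -0.2625; w = 1.7375 - 0.5·(-0.2625) = 1.86875
step 4: grad = 1.86875-2 = -0.13125; w = 1.86875 - 0.5·(-0.13125) = 1.934375

1.934375


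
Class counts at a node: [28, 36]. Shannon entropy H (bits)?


Probabilities: [28/64, 36/64] ≈ [0.4375, 0.5625]
H = -((28/64)·log₂(28/64) + (36/64)·log₂(36/64))
  = 0.9887 bits

0.9887 bits


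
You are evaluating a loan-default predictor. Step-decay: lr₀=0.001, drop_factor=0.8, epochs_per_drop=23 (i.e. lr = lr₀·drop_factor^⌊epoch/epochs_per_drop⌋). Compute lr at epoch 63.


n_drops = ⌊63/23⌋ = 2
lr = 0.001·0.8^2 = 0.001·0.64 = 0.00064

0.00064


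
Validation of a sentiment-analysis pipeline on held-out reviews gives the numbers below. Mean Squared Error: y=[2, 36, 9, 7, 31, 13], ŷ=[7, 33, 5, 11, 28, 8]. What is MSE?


Squared errors: (2-7)²=25, (36-33)²=9, (9-5)²=16, (7-11)²=16, (31-28)²=9, (13-8)²=25
Sum = 100
MSE = 100/6 = 50/3

50/3


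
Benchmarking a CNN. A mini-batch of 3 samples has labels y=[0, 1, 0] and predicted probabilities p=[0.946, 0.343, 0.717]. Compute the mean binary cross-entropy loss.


L[0] = -ln(1-0.946) = -ln(0.054) = 2.9188
L[1] = -ln(0.343) = 1.07
L[2] = -ln(1-0.717) = -ln(0.283) = 1.2623
mean = (2.9188 + 1.07 + 1.2623)/3 = 1.7504

1.7504


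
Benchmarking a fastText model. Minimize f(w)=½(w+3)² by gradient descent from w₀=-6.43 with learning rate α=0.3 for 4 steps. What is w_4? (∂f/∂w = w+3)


step 1: grad = -6.43+3 = -3.43; w = -6.43 - 0.3·(-3.43) = -5.401
step 2: grad = -5.401+3 = -2.401; w = -5.401 - 0.3·(-2.401) = -4.6807
step 3: grad = -4.6807+3 = -1.6807; w = -4.6807 - 0.3·(-1.6807) = -4.17649
step 4: grad = -4.17649+3 = -1.17649; w = -4.17649 - 0.3·(-1.17649) = -3.823543

-3.823543


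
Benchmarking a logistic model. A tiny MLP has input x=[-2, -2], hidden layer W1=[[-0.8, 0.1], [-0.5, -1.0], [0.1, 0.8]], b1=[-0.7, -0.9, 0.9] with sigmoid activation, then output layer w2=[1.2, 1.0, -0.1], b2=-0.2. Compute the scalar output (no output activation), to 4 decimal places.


z1[0] = (-0.8)·(-2) + (0.1)·(-2) - 0.7 = 0.7
z1[1] = (-0.5)·(-2) + (-1.0)·(-2) - 0.9 = 2.1
z1[2] = (0.1)·(-2) + (0.8)·(-2) + 0.9 = -0.9
h = sigmoid(z1) = [0.6682, 0.8909, 0.2891]
output = (1.2)·(0.6682) + (1.0)·(0.8909) + (-0.1)·(0.2891) - 0.2 = 1.4638

1.4638


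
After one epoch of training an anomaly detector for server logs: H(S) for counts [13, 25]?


Probabilities: [13/38, 25/38] ≈ [0.3421, 0.6579]
H = -((13/38)·log₂(13/38) + (25/38)·log₂(25/38))
  = 0.9268 bits

0.9268 bits


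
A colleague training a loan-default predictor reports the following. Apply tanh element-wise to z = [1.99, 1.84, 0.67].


tanh(1.99) = 0.9633
tanh(1.84) = 0.9508
tanh(0.67) = 0.585
result = [0.9633, 0.9508, 0.585]

[0.9633, 0.9508, 0.585]


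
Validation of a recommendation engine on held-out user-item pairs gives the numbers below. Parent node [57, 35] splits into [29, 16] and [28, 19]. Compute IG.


Parent = [57, 35], H_parent = 0.9583
H_left = 0.9389 (n=45), H_right = 0.9734 (n=47)
H_children = (45/92)·0.9389 + (47/92)·0.9734 = 0.9565
IG = 0.9583 - 0.9565 = 0.0018

0.0018


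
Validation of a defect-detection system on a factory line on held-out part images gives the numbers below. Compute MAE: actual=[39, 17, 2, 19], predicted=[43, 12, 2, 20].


Absolute errors: |39-43|=4, |17-12|=5, |2-2|=0, |19-20|=1
Sum = 10
MAE = 10/4 = 5/2

5/2


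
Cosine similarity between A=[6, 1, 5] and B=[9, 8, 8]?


A·B = 6·9 + 1·8 + 5·8 = 102
‖A‖ = √62 = 7.874, ‖B‖ = √209 = 14.4568
cos = 102/(√62·√209) = 102/√12958 = 0.896

0.896


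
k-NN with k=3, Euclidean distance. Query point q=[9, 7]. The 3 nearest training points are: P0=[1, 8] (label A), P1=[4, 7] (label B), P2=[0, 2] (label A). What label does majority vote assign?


d(q,P0) = 8.0623  (label A)
d(q,P1) = 5.0  (label B)
d(q,P2) = 10.2956  (label A)
Votes: A=2, B=1
Majority → A

A


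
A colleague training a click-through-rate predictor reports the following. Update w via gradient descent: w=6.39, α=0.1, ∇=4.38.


w_new = w - α·∇
= 6.39 - 0.1·4.38
= 6.39 - 0.438
= 5.952

5.952


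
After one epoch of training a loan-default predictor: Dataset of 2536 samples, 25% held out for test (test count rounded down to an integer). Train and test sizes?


Test = ⌊2536·25/100⌋ = 634
Train = 2536 - 634 = 1902

Train: 1902, Test: 634


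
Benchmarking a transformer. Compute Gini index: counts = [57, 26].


Probabilities: [57/83, 26/83] ≈ [0.6867, 0.3133]
Σpᵢ² = (3249 + 676)/83² = 3925/6889
Gini = 1 - Σpᵢ² = 1 - 3925/6889 = 0.4303

0.4303


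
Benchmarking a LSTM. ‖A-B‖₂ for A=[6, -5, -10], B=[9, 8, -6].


d = √((6-9)² + (-5-8)² + (-10+ 6)²)
  = √(9 + 169 + 16)
  = √194 = 13.9284

13.9284


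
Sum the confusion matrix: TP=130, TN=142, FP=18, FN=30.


Total = TP + TN + FP + FN
= 130 + 142 + 18 + 30
= 320
(Predicted positive: 148, predicted negative: 172)

320


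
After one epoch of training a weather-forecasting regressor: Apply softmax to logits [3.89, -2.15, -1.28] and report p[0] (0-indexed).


Exponentials: e^3.89=48.9109, e^-2.15=0.1165, e^-1.28=0.278
Sum = 49.3054
Softmax = [0.992, 0.0024, 0.0056]
p[0] = 48.9109/49.3054 = 0.992

0.992


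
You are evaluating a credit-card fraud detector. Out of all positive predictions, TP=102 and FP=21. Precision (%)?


Precision = TP/(TP+FP)
= 102/(102+21)
= 102/123 = 82.93%

82.93%


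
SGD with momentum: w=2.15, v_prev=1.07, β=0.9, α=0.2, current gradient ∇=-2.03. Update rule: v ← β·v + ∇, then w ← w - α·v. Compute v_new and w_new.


v_new = 0.9·1.07 - 2.03 = 0.963 - 2.03 = -1.067
w_new = 2.15 - 0.2·-1.067 = 2.15 + 0.2134 = 2.3634

v_new=-1.067, w_new=2.3634


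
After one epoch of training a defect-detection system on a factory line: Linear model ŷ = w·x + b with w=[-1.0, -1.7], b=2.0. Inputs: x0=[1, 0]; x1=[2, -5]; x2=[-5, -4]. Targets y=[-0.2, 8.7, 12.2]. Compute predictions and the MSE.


ŷ0 = (-1.0)·(1) + (-1.7)·(0) + 2.0 = 1.0
ŷ1 = (-1.0)·(2) + (-1.7)·(-5) + 2.0 = 8.5
ŷ2 = (-1.0)·(-5) + (-1.7)·(-4) + 2.0 = 13.8
errors² = [1.44, 0.04, 2.56]
MSE = 4.0400/3 = 1.3467

1.3467


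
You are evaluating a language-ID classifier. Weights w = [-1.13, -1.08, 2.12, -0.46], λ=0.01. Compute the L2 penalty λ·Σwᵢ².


‖w‖₂² = (-1.13)² + (-1.08)² + (2.12)² + (-0.46)²
     = 1.2769 + 1.1664 + 4.4944 + 0.2116
     = 7.1493
λ·‖w‖₂² = 0.01·7.1493 = 0.071493

0.071493


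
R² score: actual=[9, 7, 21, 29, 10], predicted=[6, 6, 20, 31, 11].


ȳ = 15.2
SS_res = Σ(y-ŷ)² = 16
SS_tot = Σ(y-ȳ)² = 356.8
R² = 1 - SS_res/SS_tot = 1 - 0.0448 = 0.9552

0.9552


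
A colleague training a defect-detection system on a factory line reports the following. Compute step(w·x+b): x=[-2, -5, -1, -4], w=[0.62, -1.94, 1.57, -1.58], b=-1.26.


z = (-2)·(0.62) + (-5)·(-1.94) + (-1)·(1.57) + (-4)·(-1.58) - 1.26
  = 11.95
step(z) = 1 (z≥0)

1


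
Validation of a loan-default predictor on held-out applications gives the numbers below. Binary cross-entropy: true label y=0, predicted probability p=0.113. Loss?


BCE = -[y·ln(p) + (1-y)·ln(1-p)]
= -0 - 1·ln(1-0.113)
= -ln(0.887) = 0.1199

0.1199


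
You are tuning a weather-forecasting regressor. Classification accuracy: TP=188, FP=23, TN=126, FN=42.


Accuracy = (TP+TN)/(TP+TN+FP+FN)
= (188+126)/(379)
= 314/379 = 82.85%

82.85%


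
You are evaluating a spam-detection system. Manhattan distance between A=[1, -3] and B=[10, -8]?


d = |1-10| + |-3+ 8|
  = 9 + 5
  = 14

14


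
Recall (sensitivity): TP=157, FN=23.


Recall = TP/(TP+FN)
= 157/(157+23)
= 157/180 = 87.22%

87.22%


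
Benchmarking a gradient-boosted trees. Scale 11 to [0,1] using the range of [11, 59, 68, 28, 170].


min=11, max=170
(11-11)/(170-11) = 0/159 = 0.0

0.0


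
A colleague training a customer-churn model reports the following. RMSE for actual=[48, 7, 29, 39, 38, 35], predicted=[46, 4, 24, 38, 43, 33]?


MSE = 68/6 = 11.3333
RMSE = √(68/6) = 3.3665

3.3665


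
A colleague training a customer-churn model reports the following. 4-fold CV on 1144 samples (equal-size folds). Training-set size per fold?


Fold size = 1144/4 = 286
Training per fold = 1144 - 286 = 858

858


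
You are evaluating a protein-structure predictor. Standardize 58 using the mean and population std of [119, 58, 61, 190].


μ = 107, σ = 53.7355
z = (58 - 107)/53.7355 = -0.9119

-0.9119


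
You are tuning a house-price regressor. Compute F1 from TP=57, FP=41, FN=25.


Precision = 57/98 = 0.5816
Recall = 57/82 = 0.6951
F1 = 2·P·R/(P+R) = 2·TP/(2·TP+FP+FN) = 114/(114+41+25) = 114/180 = 0.6333

0.6333


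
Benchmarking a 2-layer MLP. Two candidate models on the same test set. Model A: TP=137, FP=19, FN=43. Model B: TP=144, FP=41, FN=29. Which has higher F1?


Model A: P=137/156=0.8782, R=137/180=0.7611, F1=2PR/(P+R)=2TP/(2TP+FP+FN)=274/336=0.8155
Model B: P=144/185=0.7784, R=144/173=0.8324, F1=2PR/(P+R)=2TP/(2TP+FP+FN)=288/358=0.8045
0.8155 > 0.8045 → Model A

Model A


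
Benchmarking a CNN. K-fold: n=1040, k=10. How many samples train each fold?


Fold size = 1040/10 = 104
Training per fold = 1040 - 104 = 936

936


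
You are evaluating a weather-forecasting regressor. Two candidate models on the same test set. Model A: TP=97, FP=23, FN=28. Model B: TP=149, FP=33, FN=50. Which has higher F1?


Model A: P=97/120=0.8083, R=97/125=0.776, F1=2PR/(P+R)=2TP/(2TP+FP+FN)=194/245=0.7918
Model B: P=149/182=0.8187, R=149/199=0.7487, F1=2PR/(P+R)=2TP/(2TP+FP+FN)=298/381=0.7822
0.7918 > 0.7822 → Model A

Model A


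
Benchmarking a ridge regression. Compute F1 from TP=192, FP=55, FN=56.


Precision = 192/247 = 0.7773
Recall = 192/248 = 0.7742
F1 = 2·P·R/(P+R) = 2·TP/(2·TP+FP+FN) = 384/(384+55+56) = 384/495 = 0.7758

0.7758


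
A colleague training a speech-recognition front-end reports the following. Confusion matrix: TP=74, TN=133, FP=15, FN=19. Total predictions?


Total = TP + TN + FP + FN
= 74 + 133 + 15 + 19
= 241
(Predicted positive: 89, predicted negative: 152)

241


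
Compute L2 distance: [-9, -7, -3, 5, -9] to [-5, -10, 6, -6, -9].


d = √((-9+ 5)² + (-7+ 10)² + (-3-6)² + (5+ 6)² + (-9+ 9)²)
  = √(16 + 9 + 81 + 121 + 0)
  = √227 = 15.0665

15.0665


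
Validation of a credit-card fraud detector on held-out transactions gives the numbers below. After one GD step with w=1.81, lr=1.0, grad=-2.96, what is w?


w_new = w - α·∇
= 1.81 - 1.0·-2.96
= 1.81 + 2.96
= 4.77

4.77


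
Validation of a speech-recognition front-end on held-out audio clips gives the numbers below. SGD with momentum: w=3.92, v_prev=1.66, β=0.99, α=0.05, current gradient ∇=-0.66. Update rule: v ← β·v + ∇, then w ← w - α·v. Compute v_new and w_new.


v_new = 0.99·1.66 - 0.66 = 1.6434 - 0.66 = 0.9834
w_new = 3.92 - 0.05·0.9834 = 3.92 - 0.04917 = 3.87083

v_new=0.9834, w_new=3.87083


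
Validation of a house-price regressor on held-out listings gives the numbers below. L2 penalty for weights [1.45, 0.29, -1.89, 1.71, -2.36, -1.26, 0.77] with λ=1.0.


‖w‖₂² = (1.45)² + (0.29)² + (-1.89)² + (1.71)² + (-2.36)² + (-1.26)² + (0.77)²
     = 2.1025 + 0.0841 + 3.5721 + 2.9241 + 5.5696 + 1.5876 + 0.5929
     = 16.4329
λ·‖w‖₂² = 1.0·16.4329 = 16.4329

16.4329


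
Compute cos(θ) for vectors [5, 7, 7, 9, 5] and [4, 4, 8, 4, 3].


A·B = 5·4 + 7·4 + 7·8 + 9·4 + 5·3 = 155
‖A‖ = √229 = 15.1327, ‖B‖ = √121 = 11
cos = 155/(√229·√121) = 155/√27709 = 0.9312

0.9312


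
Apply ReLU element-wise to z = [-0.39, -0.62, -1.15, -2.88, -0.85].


ReLU(-0.39) = max(0, -0.39) = 0.0
ReLU(-0.62) = max(0, -0.62) = 0.0
ReLU(-1.15) = max(0, -1.15) = 0.0
ReLU(-2.88) = max(0, -2.88) = 0.0
ReLU(-0.85) = max(0, -0.85) = 0.0
result = [0.0, 0.0, 0.0, 0.0, 0.0]

[0.0, 0.0, 0.0, 0.0, 0.0]


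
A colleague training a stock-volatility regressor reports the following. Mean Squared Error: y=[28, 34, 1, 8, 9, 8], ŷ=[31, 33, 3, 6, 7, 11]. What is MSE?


Squared errors: (28-31)²=9, (34-33)²=1, (1-3)²=4, (8-6)²=4, (9-7)²=4, (8-11)²=9
Sum = 31
MSE = 31/6 = 31/6

31/6


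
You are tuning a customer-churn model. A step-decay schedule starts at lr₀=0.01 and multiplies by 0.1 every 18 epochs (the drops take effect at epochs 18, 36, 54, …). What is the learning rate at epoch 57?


n_drops = ⌊57/18⌋ = 3
lr = 0.01·0.1^3 = 0.01·0.001 = 0.00001

0.00001


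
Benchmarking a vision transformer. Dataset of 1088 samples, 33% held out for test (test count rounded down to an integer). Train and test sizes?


Test = ⌊1088·33/100⌋ = 359
Train = 1088 - 359 = 729

Train: 729, Test: 359


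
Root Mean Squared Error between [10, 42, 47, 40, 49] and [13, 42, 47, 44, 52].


MSE = 34/5 = 6.8
RMSE = √(34/5) = 2.6077

2.6077


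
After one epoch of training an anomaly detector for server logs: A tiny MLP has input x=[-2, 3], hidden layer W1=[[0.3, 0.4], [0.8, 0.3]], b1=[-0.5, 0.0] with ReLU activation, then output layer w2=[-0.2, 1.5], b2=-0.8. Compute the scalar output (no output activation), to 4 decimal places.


z1[0] = (0.3)·(-2) + (0.4)·(3) - 0.5 = 0.1
z1[1] = (0.8)·(-2) + (0.3)·(3) + 0.0 = -0.7
h = ReLU(z1) = [0.1, 0.0]
output = (-0.2)·(0.1) + (1.5)·(0.0) - 0.8 = -0.82

-0.82


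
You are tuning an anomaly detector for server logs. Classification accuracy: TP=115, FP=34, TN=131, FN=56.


Accuracy = (TP+TN)/(TP+TN+FP+FN)
= (115+131)/(336)
= 246/336 = 73.21%

73.21%


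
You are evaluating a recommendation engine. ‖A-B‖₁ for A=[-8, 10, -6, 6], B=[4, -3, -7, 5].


d = |-8-4| + |10+ 3| + |-6+ 7| + |6-5|
  = 12 + 13 + 1 + 1
  = 27

27


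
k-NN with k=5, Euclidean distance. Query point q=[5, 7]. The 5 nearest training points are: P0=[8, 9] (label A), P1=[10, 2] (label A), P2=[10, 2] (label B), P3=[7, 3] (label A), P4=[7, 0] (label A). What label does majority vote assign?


d(q,P0) = 3.6056  (label A)
d(q,P1) = 7.0711  (label A)
d(q,P2) = 7.0711  (label B)
d(q,P3) = 4.4721  (label A)
d(q,P4) = 7.2801  (label A)
Votes: A=4, B=1
Majority → A

A


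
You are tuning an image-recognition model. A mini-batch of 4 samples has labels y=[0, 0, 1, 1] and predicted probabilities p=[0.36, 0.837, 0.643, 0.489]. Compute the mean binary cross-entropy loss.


L[0] = -ln(1-0.36) = -ln(0.64) = 0.4463
L[1] = -ln(1-0.837) = -ln(0.163) = 1.814
L[2] = -ln(0.643) = 0.4416
L[3] = -ln(0.489) = 0.7154
mean = (0.4463 + 1.814 + 0.4416 + 0.7154)/4 = 0.8543

0.8543


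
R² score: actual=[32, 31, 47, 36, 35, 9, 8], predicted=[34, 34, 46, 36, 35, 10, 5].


ȳ = 28.2857
SS_res = Σ(y-ŷ)² = 24
SS_tot = Σ(y-ȳ)² = 1259.43
R² = 1 - SS_res/SS_tot = 1 - 0.0191 = 0.9809

0.9809


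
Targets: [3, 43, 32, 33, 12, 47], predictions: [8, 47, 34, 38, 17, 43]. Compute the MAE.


Absolute errors: |3-8|=5, |43-47|=4, |32-34|=2, |33-38|=5, |12-17|=5, |47-43|=4
Sum = 25
MAE = 25/6 = 25/6

25/6


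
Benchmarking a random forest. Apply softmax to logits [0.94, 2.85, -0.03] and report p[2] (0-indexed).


Exponentials: e^0.94=2.56, e^2.85=17.2878, e^-0.03=0.9704
Sum = 20.8182
Softmax = [0.123, 0.8304, 0.0466]
p[2] = 0.9704/20.8182 = 0.0466

0.0466


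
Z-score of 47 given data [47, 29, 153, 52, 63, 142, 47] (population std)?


μ = 76.1429, σ = 46.1687
z = (47 - 76.1429)/46.1687 = -0.6312

-0.6312


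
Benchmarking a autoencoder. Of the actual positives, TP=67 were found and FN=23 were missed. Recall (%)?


Recall = TP/(TP+FN)
= 67/(67+23)
= 67/90 = 74.44%

74.44%


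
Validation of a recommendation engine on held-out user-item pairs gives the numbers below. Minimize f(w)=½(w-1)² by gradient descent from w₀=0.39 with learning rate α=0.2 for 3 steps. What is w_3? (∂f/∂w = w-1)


step 1: grad = 0.39-1 = -0.61; w = 0.39 - 0.2·(-0.61) = 0.512
step 2: grad = 0.512-1 = -0.488; w = 0.512 - 0.2·(-0.488) = 0.6096
step 3: grad = 0.6096-1 = -0.3904; w = 0.6096 - 0.2·(-0.3904) = 0.68768

0.68768


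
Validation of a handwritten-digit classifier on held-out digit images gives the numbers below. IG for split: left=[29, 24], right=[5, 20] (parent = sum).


Parent = [34, 44], H_parent = 0.9881
H_left = 0.9936 (n=53), H_right = 0.7219 (n=25)
H_children = (53/78)·0.9936 + (25/78)·0.7219 = 0.9065
IG = 0.9881 - 0.9065 = 0.0816

0.0816


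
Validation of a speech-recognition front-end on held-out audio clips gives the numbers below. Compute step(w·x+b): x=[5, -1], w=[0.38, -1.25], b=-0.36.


z = (5)·(0.38) + (-1)·(-1.25) - 0.36
  = 2.79
step(z) = 1 (z≥0)

1


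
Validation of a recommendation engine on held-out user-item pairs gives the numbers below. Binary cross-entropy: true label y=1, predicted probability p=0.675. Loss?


BCE = -[y·ln(p) + (1-y)·ln(1-p)]
= -1·ln(0.675) - 0
= -ln(0.675) = 0.393

0.393


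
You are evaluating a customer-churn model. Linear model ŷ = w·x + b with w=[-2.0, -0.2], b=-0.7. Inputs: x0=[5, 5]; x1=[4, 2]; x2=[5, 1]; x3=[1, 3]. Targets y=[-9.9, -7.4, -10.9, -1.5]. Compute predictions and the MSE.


ŷ0 = (-2.0)·(5) + (-0.2)·(5) - 0.7 = -11.7
ŷ1 = (-2.0)·(4) + (-0.2)·(2) - 0.7 = -9.1
ŷ2 = (-2.0)·(5) + (-0.2)·(1) - 0.7 = -10.9
ŷ3 = (-2.0)·(1) + (-0.2)·(3) - 0.7 = -3.3
errors² = [3.24, 2.89, 0.0, 3.24]
MSE = 9.3700/4 = 2.3425

2.3425


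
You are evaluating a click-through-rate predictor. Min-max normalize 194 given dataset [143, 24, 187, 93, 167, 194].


min=24, max=194
(194-24)/(194-24) = 170/170 = 1.0

1.0


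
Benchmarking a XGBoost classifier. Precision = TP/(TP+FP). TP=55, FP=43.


Precision = TP/(TP+FP)
= 55/(55+43)
= 55/98 = 56.12%

56.12%


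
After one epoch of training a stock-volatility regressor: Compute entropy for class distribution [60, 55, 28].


Probabilities: [60/143, 55/143, 28/143] ≈ [0.4196, 0.3846, 0.1958]
H = -((60/143)·log₂(60/143) + (55/143)·log₂(55/143) + (28/143)·log₂(28/143))
  = 1.5166 bits

1.5166 bits


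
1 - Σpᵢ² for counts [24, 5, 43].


Probabilities: [24/72, 5/72, 43/72] ≈ [0.3333, 0.0694, 0.5972]
Σpᵢ² = (576 + 25 + 1849)/72² = 2450/5184
Gini = 1 - Σpᵢ² = 1 - 2450/5184 = 0.5274

0.5274


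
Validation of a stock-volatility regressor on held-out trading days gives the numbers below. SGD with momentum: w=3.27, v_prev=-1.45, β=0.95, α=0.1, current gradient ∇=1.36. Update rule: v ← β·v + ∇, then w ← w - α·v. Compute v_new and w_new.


v_new = 0.95·-1.45 + 1.36 = -1.3775 + 1.36 = -0.0175
w_new = 3.27 - 0.1·-0.0175 = 3.27 + 0.00175 = 3.27175

v_new=-0.0175, w_new=3.27175


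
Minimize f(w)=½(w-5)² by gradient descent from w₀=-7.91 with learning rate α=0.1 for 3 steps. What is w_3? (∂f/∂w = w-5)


step 1: grad = -7.91-5 = -12.91; w = -7.91 - 0.1·(-12.91) = -6.619
step 2: grad = -6.619-5 = -11.619; w = -6.619 - 0.1·(-11.619) = -5.4571
step 3: grad = -5.4571-5 = -10.4571; w = -5.4571 - 0.1·(-10.4571) = -4.41139

-4.41139


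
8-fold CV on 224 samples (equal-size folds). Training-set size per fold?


Fold size = 224/8 = 28
Training per fold = 224 - 28 = 196

196


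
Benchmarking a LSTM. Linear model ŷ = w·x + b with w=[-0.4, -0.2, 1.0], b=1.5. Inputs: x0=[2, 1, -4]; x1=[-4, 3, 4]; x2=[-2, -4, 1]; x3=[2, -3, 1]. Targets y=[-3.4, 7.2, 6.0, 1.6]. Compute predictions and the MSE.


ŷ0 = (-0.4)·(2) + (-0.2)·(1) + (1.0)·(-4) + 1.5 = -3.5
ŷ1 = (-0.4)·(-4) + (-0.2)·(3) + (1.0)·(4) + 1.5 = 6.5
ŷ2 = (-0.4)·(-2) + (-0.2)·(-4) + (1.0)·(1) + 1.5 = 4.1
ŷ3 = (-0.4)·(2) + (-0.2)·(-3) + (1.0)·(1) + 1.5 = 2.3
errors² = [0.01, 0.49, 3.61, 0.49]
MSE = 4.6000/4 = 1.15

1.15


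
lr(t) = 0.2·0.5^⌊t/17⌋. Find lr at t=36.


n_drops = ⌊36/17⌋ = 2
lr = 0.2·0.5^2 = 0.2·0.25 = 0.05

0.05


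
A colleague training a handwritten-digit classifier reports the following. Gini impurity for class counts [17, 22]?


Probabilities: [17/39, 22/39] ≈ [0.4359, 0.5641]
Σpᵢ² = (289 + 484)/39² = 773/1521
Gini = 1 - Σpᵢ² = 1 - 773/1521 = 0.4918

0.4918


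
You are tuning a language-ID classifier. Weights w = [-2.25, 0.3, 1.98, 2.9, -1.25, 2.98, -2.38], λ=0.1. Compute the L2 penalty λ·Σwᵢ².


‖w‖₂² = (-2.25)² + (0.3)² + (1.98)² + (2.9)² + (-1.25)² + (2.98)² + (-2.38)²
     = 5.0625 + 0.09 + 3.9204 + 8.41 + 1.5625 + 8.8804 + 5.6644
     = 33.5902
λ·‖w‖₂² = 0.1·33.5902 = 3.35902

3.35902


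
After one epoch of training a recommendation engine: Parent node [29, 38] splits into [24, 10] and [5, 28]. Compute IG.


Parent = [29, 38], H_parent = 0.9869
H_left = 0.874 (n=34), H_right = 0.6136 (n=33)
H_children = (34/67)·0.874 + (33/67)·0.6136 = 0.7457
IG = 0.9869 - 0.7457 = 0.2412

0.2412


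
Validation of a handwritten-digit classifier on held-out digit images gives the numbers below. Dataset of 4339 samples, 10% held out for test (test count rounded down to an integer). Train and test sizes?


Test = ⌊4339·10/100⌋ = 433
Train = 4339 - 433 = 3906

Train: 3906, Test: 433


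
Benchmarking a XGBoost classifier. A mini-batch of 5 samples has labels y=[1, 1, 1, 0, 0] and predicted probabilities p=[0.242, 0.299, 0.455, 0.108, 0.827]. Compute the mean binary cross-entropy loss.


L[0] = -ln(0.242) = 1.4188
L[1] = -ln(0.299) = 1.2073
L[2] = -ln(0.455) = 0.7875
L[3] = -ln(1-0.108) = -ln(0.892) = 0.1143
L[4] = -ln(1-0.827) = -ln(0.173) = 1.7545
mean = (1.4188 + 1.2073 + 0.7875 + 0.1143 + 1.7545)/5 = 1.0565

1.0565


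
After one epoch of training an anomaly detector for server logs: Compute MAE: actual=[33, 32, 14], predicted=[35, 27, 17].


Absolute errors: |33-35|=2, |32-27|=5, |14-17|=3
Sum = 10
MAE = 10/3 = 10/3

10/3


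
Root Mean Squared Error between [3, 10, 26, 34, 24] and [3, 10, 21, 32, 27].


MSE = 38/5 = 7.6
RMSE = √(38/5) = 2.7568

2.7568


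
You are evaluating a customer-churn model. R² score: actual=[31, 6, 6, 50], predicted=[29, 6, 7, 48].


ȳ = 23.25
SS_res = Σ(y-ŷ)² = 9
SS_tot = Σ(y-ȳ)² = 1370.75
R² = 1 - SS_res/SS_tot = 1 - 0.0066 = 0.9934

0.9934


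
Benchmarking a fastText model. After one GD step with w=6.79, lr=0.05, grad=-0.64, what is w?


w_new = w - α·∇
= 6.79 - 0.05·-0.64
= 6.79 + 0.032
= 6.822

6.822


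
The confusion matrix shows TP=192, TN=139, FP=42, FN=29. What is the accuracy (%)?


Accuracy = (TP+TN)/(TP+TN+FP+FN)
= (192+139)/(402)
= 331/402 = 82.34%

82.34%


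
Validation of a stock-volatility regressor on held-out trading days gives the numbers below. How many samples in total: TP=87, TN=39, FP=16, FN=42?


Total = TP + TN + FP + FN
= 87 + 39 + 16 + 42
= 184
(Predicted positive: 103, predicted negative: 81)

184


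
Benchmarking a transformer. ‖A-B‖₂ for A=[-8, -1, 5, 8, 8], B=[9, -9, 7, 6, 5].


d = √((-8-9)² + (-1+ 9)² + (5-7)² + (8-6)² + (8-5)²)
  = √(289 + 64 + 4 + 4 + 9)
  = √370 = 19.2354

19.2354


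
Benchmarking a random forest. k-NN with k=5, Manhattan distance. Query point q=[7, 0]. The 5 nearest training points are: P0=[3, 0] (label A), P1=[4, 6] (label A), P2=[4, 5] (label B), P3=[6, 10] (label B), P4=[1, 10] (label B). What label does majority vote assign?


d(q,P0) = 4  (label A)
d(q,P1) = 9  (label A)
d(q,P2) = 8  (label B)
d(q,P3) = 11  (label B)
d(q,P4) = 16  (label B)
Votes: A=2, B=3
Majority → B

B


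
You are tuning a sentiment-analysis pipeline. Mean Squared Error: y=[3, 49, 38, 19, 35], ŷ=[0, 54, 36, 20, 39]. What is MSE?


Squared errors: (3-0)²=9, (49-54)²=25, (38-36)²=4, (19-20)²=1, (35-39)²=16
Sum = 55
MSE = 55/5 = 11

11


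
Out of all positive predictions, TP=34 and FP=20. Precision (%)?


Precision = TP/(TP+FP)
= 34/(34+20)
= 34/54 = 62.96%

62.96%


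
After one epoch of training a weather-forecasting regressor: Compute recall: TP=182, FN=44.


Recall = TP/(TP+FN)
= 182/(182+44)
= 182/226 = 80.53%

80.53%


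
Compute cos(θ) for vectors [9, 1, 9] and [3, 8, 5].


A·B = 9·3 + 1·8 + 9·5 = 80
‖A‖ = √163 = 12.7671, ‖B‖ = √98 = 9.8995
cos = 80/(√163·√98) = 80/√15974 = 0.633

0.633


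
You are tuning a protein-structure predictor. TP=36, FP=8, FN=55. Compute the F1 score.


Precision = 36/44 = 0.8182
Recall = 36/91 = 0.3956
F1 = 2·P·R/(P+R) = 2·TP/(2·TP+FP+FN) = 72/(72+8+55) = 72/135 = 0.5333

0.5333


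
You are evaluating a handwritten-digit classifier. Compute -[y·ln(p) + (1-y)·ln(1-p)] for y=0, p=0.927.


BCE = -[y·ln(p) + (1-y)·ln(1-p)]
= -0 - 1·ln(1-0.927)
= -ln(0.073) = 2.6173

2.6173


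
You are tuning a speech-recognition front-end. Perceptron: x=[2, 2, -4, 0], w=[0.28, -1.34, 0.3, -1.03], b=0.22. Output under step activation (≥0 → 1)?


z = (2)·(0.28) + (2)·(-1.34) + (-4)·(0.3) + (0)·(-1.03) + 0.22
  = -3.1
step(z) = 0 (z<0)

0


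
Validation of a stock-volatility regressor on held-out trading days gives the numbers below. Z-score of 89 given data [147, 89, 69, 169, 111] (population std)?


μ = 117, σ = 36.6824
z = (89 - 117)/36.6824 = -0.7633

-0.7633


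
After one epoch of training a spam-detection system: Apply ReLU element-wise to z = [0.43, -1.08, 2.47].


ReLU(0.43) = max(0, 0.43) = 0.43
ReLU(-1.08) = max(0, -1.08) = 0.0
ReLU(2.47) = max(0, 2.47) = 2.47
result = [0.43, 0.0, 2.47]

[0.43, 0.0, 2.47]


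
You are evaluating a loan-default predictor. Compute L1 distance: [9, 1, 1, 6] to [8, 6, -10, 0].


d = |9-8| + |1-6| + |1+ 10| + |6-0|
  = 1 + 5 + 11 + 6
  = 23

23


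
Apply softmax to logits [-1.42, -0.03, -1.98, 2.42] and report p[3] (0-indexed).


Exponentials: e^-1.42=0.2417, e^-0.03=0.9704, e^-1.98=0.1381, e^2.42=11.2459
Sum = 12.5961
Softmax = [0.0192, 0.077, 0.011, 0.8928]
p[3] = 11.2459/12.5961 = 0.8928

0.8928


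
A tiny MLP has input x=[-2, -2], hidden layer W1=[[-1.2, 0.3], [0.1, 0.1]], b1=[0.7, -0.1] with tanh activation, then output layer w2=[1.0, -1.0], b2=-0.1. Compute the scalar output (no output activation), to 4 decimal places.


z1[0] = (-1.2)·(-2) + (0.3)·(-2) + 0.7 = 2.5
z1[1] = (0.1)·(-2) + (0.1)·(-2) - 0.1 = -0.5
h = tanh(z1) = [0.9866, -0.4621]
output = (1.0)·(0.9866) + (-1.0)·(-0.4621) - 0.1 = 1.3487

1.3487


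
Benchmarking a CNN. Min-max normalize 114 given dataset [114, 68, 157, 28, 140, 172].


min=28, max=172
(114-28)/(172-28) = 86/144 = 0.5972

0.5972


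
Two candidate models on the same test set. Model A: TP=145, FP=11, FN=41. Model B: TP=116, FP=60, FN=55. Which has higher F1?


Model A: P=145/156=0.9295, R=145/186=0.7796, F1=2PR/(P+R)=2TP/(2TP+FP+FN)=290/342=0.848
Model B: P=116/176=0.6591, R=116/171=0.6784, F1=2PR/(P+R)=2TP/(2TP+FP+FN)=232/347=0.6686
0.848 > 0.6686 → Model A

Model A


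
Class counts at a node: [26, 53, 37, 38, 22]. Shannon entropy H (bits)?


Probabilities: [26/176, 53/176, 37/176, 38/176, 22/176] ≈ [0.1477, 0.3011, 0.2102, 0.2159, 0.125]
H = -((26/176)·log₂(26/176) + (53/176)·log₂(53/176) + (37/176)·log₂(37/176) + (38/176)·log₂(38/176) + (22/176)·log₂(22/176))
  = 2.2545 bits

2.2545 bits


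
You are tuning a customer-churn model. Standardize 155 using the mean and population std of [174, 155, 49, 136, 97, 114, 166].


μ = 127.2857, σ = 40.9659
z = (155 - 127.2857)/40.9659 = 0.6765

0.6765


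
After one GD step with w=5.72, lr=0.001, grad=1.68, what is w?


w_new = w - α·∇
= 5.72 - 0.001·1.68
= 5.72 - 0.00168
= 5.71832

5.71832


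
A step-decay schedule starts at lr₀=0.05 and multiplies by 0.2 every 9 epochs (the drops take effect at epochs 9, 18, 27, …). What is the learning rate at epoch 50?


n_drops = ⌊50/9⌋ = 5
lr = 0.05·0.2^5 = 0.05·0.00032 = 0.000016

0.000016


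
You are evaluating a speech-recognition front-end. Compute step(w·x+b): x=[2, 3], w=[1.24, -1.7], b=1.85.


z = (2)·(1.24) + (3)·(-1.7) + 1.85
  = -0.77
step(z) = 0 (z<0)

0


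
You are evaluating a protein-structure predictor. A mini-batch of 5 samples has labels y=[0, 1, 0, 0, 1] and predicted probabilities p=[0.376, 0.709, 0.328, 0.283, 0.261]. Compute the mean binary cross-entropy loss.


L[0] = -ln(1-0.376) = -ln(0.624) = 0.4716
L[1] = -ln(0.709) = 0.3439
L[2] = -ln(1-0.328) = -ln(0.672) = 0.3975
L[3] = -ln(1-0.283) = -ln(0.717) = 0.3327
L[4] = -ln(0.261) = 1.3432
mean = (0.4716 + 0.3439 + 0.3975 + 0.3327 + 1.3432)/5 = 0.5778

0.5778


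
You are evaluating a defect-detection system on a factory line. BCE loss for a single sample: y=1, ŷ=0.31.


BCE = -[y·ln(p) + (1-y)·ln(1-p)]
= -1·ln(0.31) - 0
= -ln(0.31) = 1.1712

1.1712


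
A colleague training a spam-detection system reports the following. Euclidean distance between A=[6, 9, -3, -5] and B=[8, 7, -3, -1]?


d = √((6-8)² + (9-7)² + (-3+ 3)² + (-5+ 1)²)
  = √(4 + 4 + 0 + 16)
  = √24 = 4.899

4.899


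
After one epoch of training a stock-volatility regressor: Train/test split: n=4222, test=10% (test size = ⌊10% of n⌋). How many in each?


Test = ⌊4222·10/100⌋ = 422
Train = 4222 - 422 = 3800

Train: 3800, Test: 422


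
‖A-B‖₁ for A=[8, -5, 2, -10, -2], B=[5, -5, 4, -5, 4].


d = |8-5| + |-5+ 5| + |2-4| + |-10+ 5| + |-2-4|
  = 3 + 0 + 2 + 5 + 6
  = 16

16


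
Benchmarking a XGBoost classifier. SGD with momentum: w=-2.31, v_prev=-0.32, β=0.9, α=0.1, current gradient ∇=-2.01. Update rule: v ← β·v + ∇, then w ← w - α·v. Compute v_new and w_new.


v_new = 0.9·-0.32 - 2.01 = -0.288 - 2.01 = -2.298
w_new = -2.31 - 0.1·-2.298 = -2.31 + 0.2298 = -2.0802

v_new=-2.298, w_new=-2.0802


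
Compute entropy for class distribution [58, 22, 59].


Probabilities: [58/139, 22/139, 59/139] ≈ [0.4173, 0.1583, 0.4245]
H = -((58/139)·log₂(58/139) + (22/139)·log₂(22/139) + (59/139)·log₂(59/139))
  = 1.4718 bits

1.4718 bits


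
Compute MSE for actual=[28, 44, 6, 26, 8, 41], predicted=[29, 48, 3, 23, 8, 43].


Squared errors: (28-29)²=1, (44-48)²=16, (6-3)²=9, (26-23)²=9, (8-8)²=0, (41-43)²=4
Sum = 39
MSE = 39/6 = 13/2

13/2


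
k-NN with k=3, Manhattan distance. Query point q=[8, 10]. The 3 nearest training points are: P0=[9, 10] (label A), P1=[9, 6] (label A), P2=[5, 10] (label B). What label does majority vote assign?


d(q,P0) = 1  (label A)
d(q,P1) = 5  (label A)
d(q,P2) = 3  (label B)
Votes: A=2, B=1
Majority → A

A


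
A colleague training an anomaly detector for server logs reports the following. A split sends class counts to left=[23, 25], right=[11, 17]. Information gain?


Parent = [34, 42], H_parent = 0.992
H_left = 0.9987 (n=48), H_right = 0.9666 (n=28)
H_children = (48/76)·0.9987 + (28/76)·0.9666 = 0.9869
IG = 0.992 - 0.9869 = 0.0051

0.0051


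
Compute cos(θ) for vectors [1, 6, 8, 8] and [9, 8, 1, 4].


A·B = 1·9 + 6·8 + 8·1 + 8·4 = 97
‖A‖ = √165 = 12.8452, ‖B‖ = √162 = 12.7279
cos = 97/(√165·√162) = 97/√26730 = 0.5933

0.5933


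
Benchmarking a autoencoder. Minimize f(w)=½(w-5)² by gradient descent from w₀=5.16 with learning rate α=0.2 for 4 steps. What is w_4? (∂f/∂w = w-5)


step 1: grad = 5.16-5 = 0.16; w = 5.16 - 0.2·(0.16) = 5.128
step 2: grad = 5.128-5 = 0.128; w = 5.128 - 0.2·(0.128) = 5.1024
step 3: grad = 5.1024-5 = 0.1024; w = 5.1024 - 0.2·(0.1024) = 5.08192
step 4: grad = 5.08192-5 = 0.08192; w = 5.08192 - 0.2·(0.08192) = 5.065536

5.065536


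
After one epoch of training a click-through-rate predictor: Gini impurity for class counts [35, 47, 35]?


Probabilities: [35/117, 47/117, 35/117] ≈ [0.2991, 0.4017, 0.2991]
Σpᵢ² = (1225 + 2209 + 1225)/117² = 4659/13689
Gini = 1 - Σpᵢ² = 1 - 4659/13689 = 0.6597

0.6597


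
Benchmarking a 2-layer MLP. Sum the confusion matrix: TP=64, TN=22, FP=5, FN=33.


Total = TP + TN + FP + FN
= 64 + 22 + 5 + 33
= 124
(Predicted positive: 69, predicted negative: 55)

124


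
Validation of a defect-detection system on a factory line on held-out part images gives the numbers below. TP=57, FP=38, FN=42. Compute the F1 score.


Precision = 57/95 = 0.6
Recall = 57/99 = 0.5758
F1 = 2·P·R/(P+R) = 2·TP/(2·TP+FP+FN) = 114/(114+38+42) = 114/194 = 0.5876

0.5876


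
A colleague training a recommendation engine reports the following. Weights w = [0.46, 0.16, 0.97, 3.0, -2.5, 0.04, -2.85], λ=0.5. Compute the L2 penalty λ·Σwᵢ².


‖w‖₂² = (0.46)² + (0.16)² + (0.97)² + (3.0)² + (-2.5)² + (0.04)² + (-2.85)²
     = 0.2116 + 0.0256 + 0.9409 + 9 + 6.25 + 0.0016 + 8.1225
     = 24.5522
λ·‖w‖₂² = 0.5·24.5522 = 12.2761

12.2761


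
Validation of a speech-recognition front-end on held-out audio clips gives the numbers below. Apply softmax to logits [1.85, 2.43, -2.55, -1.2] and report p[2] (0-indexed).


Exponentials: e^1.85=6.3598, e^2.43=11.3589, e^-2.55=0.0781, e^-1.2=0.3012
Sum = 18.098
Softmax = [0.3514, 0.6276, 0.0043, 0.0166]
p[2] = 0.0781/18.098 = 0.0043

0.0043


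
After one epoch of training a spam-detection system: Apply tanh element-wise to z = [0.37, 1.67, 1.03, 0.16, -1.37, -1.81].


tanh(0.37) = 0.354
tanh(1.67) = 0.9316
tanh(1.03) = 0.7739
tanh(0.16) = 0.1586
tanh(-1.37) = -0.8787
tanh(-1.81) = -0.9478
result = [0.354, 0.9316, 0.7739, 0.1586, -0.8787, -0.9478]

[0.354, 0.9316, 0.7739, 0.1586, -0.8787, -0.9478]


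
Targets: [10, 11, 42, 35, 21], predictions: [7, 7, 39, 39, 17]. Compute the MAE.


Absolute errors: |10-7|=3, |11-7|=4, |42-39|=3, |35-39|=4, |21-17|=4
Sum = 18
MAE = 18/5 = 18/5

18/5


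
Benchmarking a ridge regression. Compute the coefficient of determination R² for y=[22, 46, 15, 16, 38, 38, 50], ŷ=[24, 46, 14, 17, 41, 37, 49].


ȳ = 32.1429
SS_res = Σ(y-ŷ)² = 17
SS_tot = Σ(y-ȳ)² = 1236.86
R² = 1 - SS_res/SS_tot = 1 - 0.0137 = 0.9863

0.9863


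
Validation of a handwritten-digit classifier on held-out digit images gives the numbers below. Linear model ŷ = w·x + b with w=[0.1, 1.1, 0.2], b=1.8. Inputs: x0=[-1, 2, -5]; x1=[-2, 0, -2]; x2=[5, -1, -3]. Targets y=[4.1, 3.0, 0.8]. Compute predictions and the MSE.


ŷ0 = (0.1)·(-1) + (1.1)·(2) + (0.2)·(-5) + 1.8 = 2.9
ŷ1 = (0.1)·(-2) + (1.1)·(0) + (0.2)·(-2) + 1.8 = 1.2
ŷ2 = (0.1)·(5) + (1.1)·(-1) + (0.2)·(-3) + 1.8 = 0.6
errors² = [1.44, 3.24, 0.04]
MSE = 4.7200/3 = 1.5733

1.5733


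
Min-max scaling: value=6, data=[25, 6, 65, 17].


min=6, max=65
(6-6)/(65-6) = 0/59 = 0.0

0.0


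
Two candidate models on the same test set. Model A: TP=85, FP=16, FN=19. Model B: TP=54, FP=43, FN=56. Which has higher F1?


Model A: P=85/101=0.8416, R=85/104=0.8173, F1=2PR/(P+R)=2TP/(2TP+FP+FN)=170/205=0.8293
Model B: P=54/97=0.5567, R=54/110=0.4909, F1=2PR/(P+R)=2TP/(2TP+FP+FN)=108/207=0.5217
0.8293 > 0.5217 → Model A

Model A


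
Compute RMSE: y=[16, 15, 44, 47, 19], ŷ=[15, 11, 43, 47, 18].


MSE = 19/5 = 3.8
RMSE = √(19/5) = 1.9494

1.9494


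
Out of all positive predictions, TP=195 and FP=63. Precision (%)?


Precision = TP/(TP+FP)
= 195/(195+63)
= 195/258 = 75.58%

75.58%


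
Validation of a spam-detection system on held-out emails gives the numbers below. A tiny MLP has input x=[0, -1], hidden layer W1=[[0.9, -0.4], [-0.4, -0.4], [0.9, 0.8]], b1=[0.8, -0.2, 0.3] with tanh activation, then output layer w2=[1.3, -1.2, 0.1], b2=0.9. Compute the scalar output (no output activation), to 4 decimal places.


z1[0] = (0.9)·(0) + (-0.4)·(-1) + 0.8 = 1.2
z1[1] = (-0.4)·(0) + (-0.4)·(-1) - 0.2 = 0.2
z1[2] = (0.9)·(0) + (0.8)·(-1) + 0.3 = -0.5
h = tanh(z1) = [0.8337, 0.1974, -0.4621]
output = (1.3)·(0.8337) + (-1.2)·(0.1974) + (0.1)·(-0.4621) + 0.9 = 1.7007

1.7007


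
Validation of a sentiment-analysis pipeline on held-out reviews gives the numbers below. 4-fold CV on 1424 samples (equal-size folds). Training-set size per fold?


Fold size = 1424/4 = 356
Training per fold = 1424 - 356 = 1068

1068


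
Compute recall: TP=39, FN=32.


Recall = TP/(TP+FN)
= 39/(39+32)
= 39/71 = 54.93%

54.93%


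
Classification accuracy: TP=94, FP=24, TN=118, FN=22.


Accuracy = (TP+TN)/(TP+TN+FP+FN)
= (94+118)/(258)
= 212/258 = 82.17%

82.17%


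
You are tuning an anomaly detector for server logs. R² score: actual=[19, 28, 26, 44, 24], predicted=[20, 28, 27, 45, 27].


ȳ = 28.2
SS_res = Σ(y-ŷ)² = 12
SS_tot = Σ(y-ȳ)² = 356.8
R² = 1 - SS_res/SS_tot = 1 - 0.0336 = 0.9664

0.9664


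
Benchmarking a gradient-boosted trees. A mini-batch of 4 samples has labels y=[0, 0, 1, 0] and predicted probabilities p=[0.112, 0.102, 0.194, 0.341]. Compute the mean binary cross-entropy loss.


L[0] = -ln(1-0.112) = -ln(0.888) = 0.1188
L[1] = -ln(1-0.102) = -ln(0.898) = 0.1076
L[2] = -ln(0.194) = 1.6399
L[3] = -ln(1-0.341) = -ln(0.659) = 0.417
mean = (0.1188 + 0.1076 + 1.6399 + 0.417)/4 = 0.5708

0.5708


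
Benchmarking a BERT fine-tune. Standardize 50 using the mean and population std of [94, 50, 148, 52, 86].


μ = 86, σ = 35.6651
z = (50 - 86)/35.6651 = -1.0094

-1.0094


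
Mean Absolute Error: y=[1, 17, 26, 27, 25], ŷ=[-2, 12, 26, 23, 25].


Absolute errors: |1+ 2|=3, |17-12|=5, |26-26|=0, |27-23|=4, |25-25|=0
Sum = 12
MAE = 12/5 = 12/5

12/5


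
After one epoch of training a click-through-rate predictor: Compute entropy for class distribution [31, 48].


Probabilities: [31/79, 48/79] ≈ [0.3924, 0.6076]
H = -((31/79)·log₂(31/79) + (48/79)·log₂(48/79))
  = 0.9663 bits

0.9663 bits


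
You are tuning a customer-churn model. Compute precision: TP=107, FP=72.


Precision = TP/(TP+FP)
= 107/(107+72)
= 107/179 = 59.78%

59.78%


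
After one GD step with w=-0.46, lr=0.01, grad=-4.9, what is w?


w_new = w - α·∇
= -0.46 - 0.01·-4.9
= -0.46 + 0.049
= -0.411

-0.411


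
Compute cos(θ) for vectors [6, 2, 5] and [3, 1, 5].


A·B = 6·3 + 2·1 + 5·5 = 45
‖A‖ = √65 = 8.0623, ‖B‖ = √35 = 5.9161
cos = 45/(√65·√35) = 45/√2275 = 0.9435

0.9435


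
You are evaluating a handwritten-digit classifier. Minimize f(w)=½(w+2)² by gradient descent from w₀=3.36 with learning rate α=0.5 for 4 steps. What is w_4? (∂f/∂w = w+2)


step 1: grad = 3.36+2 = 5.36; w = 3.36 - 0.5·(5.36) = 0.68
step 2: grad = 0.68+2 = 2.68; w = 0.68 - 0.5·(2.68) = -0.66
step 3: grad = -0.66+2 = 1.34; w = -0.66 - 0.5·(1.34) = -1.33
step 4: grad = -1.33+2 = 0.67; w = -1.33 - 0.5·(0.67) = -1.665

-1.665


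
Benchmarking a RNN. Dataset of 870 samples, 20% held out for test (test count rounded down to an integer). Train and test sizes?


Test = ⌊870·20/100⌋ = 174
Train = 870 - 174 = 696

Train: 696, Test: 174


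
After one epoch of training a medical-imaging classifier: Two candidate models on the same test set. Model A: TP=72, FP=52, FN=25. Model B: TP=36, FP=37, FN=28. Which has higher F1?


Model A: P=72/124=0.5806, R=72/97=0.7423, F1=2PR/(P+R)=2TP/(2TP+FP+FN)=144/221=0.6516
Model B: P=36/73=0.4932, R=36/64=0.5625, F1=2PR/(P+R)=2TP/(2TP+FP+FN)=72/137=0.5255
0.6516 > 0.5255 → Model A

Model A
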